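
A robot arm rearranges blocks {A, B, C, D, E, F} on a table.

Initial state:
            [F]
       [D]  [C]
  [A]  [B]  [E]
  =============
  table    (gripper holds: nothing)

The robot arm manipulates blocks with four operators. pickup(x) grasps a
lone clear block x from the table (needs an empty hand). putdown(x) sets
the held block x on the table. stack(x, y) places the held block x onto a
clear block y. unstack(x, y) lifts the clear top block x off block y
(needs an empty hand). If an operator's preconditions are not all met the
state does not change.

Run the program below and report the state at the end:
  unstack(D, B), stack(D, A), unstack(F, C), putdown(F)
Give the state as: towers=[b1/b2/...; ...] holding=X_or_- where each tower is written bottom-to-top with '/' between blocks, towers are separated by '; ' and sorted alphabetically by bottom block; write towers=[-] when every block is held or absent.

towers=[A/D; B; E/C; F] holding=-

step 1 (unstack(D, B)): towers=[A; B; E/C/F] holding=D
step 2 (stack(D, A)): towers=[A/D; B; E/C/F] holding=-
step 3 (unstack(F, C)): towers=[A/D; B; E/C] holding=F
step 4 (putdown(F)): towers=[A/D; B; E/C; F] holding=-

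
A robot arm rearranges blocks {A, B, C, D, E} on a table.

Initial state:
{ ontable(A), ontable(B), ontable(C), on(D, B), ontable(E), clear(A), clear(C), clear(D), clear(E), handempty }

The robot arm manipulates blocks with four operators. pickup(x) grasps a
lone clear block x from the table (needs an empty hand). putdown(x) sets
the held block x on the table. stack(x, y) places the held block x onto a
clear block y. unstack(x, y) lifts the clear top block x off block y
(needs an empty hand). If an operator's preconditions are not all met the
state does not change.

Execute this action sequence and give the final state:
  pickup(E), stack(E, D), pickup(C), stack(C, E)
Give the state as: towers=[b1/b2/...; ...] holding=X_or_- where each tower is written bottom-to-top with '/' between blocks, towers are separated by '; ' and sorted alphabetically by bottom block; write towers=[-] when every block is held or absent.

step 1 (pickup(E)): towers=[A; B/D; C] holding=E
step 2 (stack(E, D)): towers=[A; B/D/E; C] holding=-
step 3 (pickup(C)): towers=[A; B/D/E] holding=C
step 4 (stack(C, E)): towers=[A; B/D/E/C] holding=-

towers=[A; B/D/E/C] holding=-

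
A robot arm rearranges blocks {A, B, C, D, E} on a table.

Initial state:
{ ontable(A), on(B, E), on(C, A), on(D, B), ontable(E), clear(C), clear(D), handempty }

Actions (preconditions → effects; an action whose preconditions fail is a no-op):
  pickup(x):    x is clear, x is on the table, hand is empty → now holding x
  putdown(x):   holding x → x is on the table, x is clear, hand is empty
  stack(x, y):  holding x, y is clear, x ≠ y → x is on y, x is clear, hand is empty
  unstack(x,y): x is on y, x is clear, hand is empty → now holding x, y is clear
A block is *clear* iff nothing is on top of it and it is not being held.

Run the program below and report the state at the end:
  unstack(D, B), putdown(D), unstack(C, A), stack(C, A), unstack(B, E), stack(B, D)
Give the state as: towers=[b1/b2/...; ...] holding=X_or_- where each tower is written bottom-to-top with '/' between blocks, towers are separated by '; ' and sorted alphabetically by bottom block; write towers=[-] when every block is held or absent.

towers=[A/C; D/B; E] holding=-

step 1 (unstack(D, B)): towers=[A/C; E/B] holding=D
step 2 (putdown(D)): towers=[A/C; D; E/B] holding=-
step 3 (unstack(C, A)): towers=[A; D; E/B] holding=C
step 4 (stack(C, A)): towers=[A/C; D; E/B] holding=-
step 5 (unstack(B, E)): towers=[A/C; D; E] holding=B
step 6 (stack(B, D)): towers=[A/C; D/B; E] holding=-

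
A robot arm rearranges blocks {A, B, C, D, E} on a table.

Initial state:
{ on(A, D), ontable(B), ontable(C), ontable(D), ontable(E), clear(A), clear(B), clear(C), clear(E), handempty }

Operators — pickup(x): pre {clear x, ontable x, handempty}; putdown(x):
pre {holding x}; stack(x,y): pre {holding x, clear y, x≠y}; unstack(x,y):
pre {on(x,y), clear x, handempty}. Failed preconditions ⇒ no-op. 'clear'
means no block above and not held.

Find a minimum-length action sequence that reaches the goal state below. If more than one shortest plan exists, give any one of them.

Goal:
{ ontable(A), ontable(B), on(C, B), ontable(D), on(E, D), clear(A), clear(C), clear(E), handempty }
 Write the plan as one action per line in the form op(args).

step 1 (unstack(A, D)): towers=[B; C; D; E] holding=A
step 2 (putdown(A)): towers=[A; B; C; D; E] holding=-
step 3 (pickup(E)): towers=[A; B; C; D] holding=E
step 4 (stack(E, D)): towers=[A; B; C; D/E] holding=-
step 5 (pickup(C)): towers=[A; B; D/E] holding=C
step 6 (stack(C, B)): towers=[A; B/C; D/E] holding=-
goal check: towers=[A; B/C; D/E] holding=- — reached (length 6, optimal by BFS)

unstack(A, D)
putdown(A)
pickup(E)
stack(E, D)
pickup(C)
stack(C, B)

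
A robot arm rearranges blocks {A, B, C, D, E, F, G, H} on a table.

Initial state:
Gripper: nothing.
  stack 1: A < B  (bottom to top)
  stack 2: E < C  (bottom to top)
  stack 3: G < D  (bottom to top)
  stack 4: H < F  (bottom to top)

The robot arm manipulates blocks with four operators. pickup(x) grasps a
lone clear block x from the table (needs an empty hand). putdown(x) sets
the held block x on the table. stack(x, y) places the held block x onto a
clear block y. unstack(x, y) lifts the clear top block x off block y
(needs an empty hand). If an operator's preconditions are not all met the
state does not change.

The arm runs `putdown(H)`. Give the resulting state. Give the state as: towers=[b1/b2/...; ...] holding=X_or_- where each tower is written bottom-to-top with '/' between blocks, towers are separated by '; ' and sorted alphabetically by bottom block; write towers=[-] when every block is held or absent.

before: towers=[A/B; E/C; G/D; H/F] holding=-
pre[putdown(H)]: holding(H) ✗
holding(H) unmet → putdown(H) is a no-op
after:  towers=[A/B; E/C; G/D; H/F] holding=-

towers=[A/B; E/C; G/D; H/F] holding=-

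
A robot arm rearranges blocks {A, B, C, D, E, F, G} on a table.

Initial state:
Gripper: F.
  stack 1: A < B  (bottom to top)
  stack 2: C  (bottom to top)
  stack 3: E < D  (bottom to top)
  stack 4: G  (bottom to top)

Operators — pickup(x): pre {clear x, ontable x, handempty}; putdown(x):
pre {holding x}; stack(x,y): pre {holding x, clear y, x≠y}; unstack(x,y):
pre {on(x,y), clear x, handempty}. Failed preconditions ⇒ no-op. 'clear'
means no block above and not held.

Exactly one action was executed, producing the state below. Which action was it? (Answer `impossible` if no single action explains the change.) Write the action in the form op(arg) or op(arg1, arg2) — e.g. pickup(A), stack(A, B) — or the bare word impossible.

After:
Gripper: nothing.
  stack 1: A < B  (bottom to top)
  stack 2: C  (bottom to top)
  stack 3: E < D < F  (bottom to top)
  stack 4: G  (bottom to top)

target: towers=[A/B; C; E/D/F; G] holding=-
        putdown(F) → towers=[A/B; C; E/D; F; G] holding=-
       stack(F, B) → towers=[A/B/F; C; E/D; G] holding=-
       stack(F, G) → towers=[A/B; C; E/D; G/F] holding=-
       stack(F, D) → towers=[A/B; C; E/D/F; G] holding=-  ← match
       stack(F, C) → towers=[A/B; C/F; E/D; G] holding=-

stack(F, D)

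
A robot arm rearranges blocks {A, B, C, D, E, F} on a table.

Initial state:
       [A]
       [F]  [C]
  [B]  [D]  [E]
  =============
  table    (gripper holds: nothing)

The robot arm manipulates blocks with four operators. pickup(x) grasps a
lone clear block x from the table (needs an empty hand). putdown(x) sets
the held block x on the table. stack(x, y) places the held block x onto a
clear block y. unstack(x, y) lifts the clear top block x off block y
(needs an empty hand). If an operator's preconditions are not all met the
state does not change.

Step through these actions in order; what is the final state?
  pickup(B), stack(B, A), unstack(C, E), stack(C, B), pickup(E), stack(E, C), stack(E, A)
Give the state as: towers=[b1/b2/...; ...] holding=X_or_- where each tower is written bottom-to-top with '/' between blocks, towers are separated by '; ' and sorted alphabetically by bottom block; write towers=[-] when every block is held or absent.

step 1 (pickup(B)): towers=[D/F/A; E/C] holding=B
step 2 (stack(B, A)): towers=[D/F/A/B; E/C] holding=-
step 3 (unstack(C, E)): towers=[D/F/A/B; E] holding=C
step 4 (stack(C, B)): towers=[D/F/A/B/C; E] holding=-
step 5 (pickup(E)): towers=[D/F/A/B/C] holding=E
step 6 (stack(E, C)): towers=[D/F/A/B/C/E] holding=-
step 7 (stack(E, A)) [no-op]: towers=[D/F/A/B/C/E] holding=-

towers=[D/F/A/B/C/E] holding=-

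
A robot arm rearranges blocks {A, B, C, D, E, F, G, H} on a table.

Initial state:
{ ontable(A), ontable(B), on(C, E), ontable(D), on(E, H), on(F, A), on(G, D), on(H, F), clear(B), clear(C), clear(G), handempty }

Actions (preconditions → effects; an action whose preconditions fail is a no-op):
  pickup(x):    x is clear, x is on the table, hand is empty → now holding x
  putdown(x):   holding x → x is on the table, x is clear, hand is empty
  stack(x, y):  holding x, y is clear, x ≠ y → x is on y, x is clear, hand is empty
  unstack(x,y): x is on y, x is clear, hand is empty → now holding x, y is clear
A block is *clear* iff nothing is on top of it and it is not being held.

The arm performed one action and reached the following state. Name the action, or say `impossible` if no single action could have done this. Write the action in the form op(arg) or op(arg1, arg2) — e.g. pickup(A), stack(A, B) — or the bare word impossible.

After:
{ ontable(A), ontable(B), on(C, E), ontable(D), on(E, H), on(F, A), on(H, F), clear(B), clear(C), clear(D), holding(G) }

target: towers=[A/F/H/E/C; B; D] holding=G
     unstack(G, D) → towers=[A/F/H/E/C; B; D] holding=G  ← match
         pickup(B) → towers=[A/F/H/E/C; D/G] holding=B
     unstack(C, E) → towers=[A/F/H/E; B; D/G] holding=C

unstack(G, D)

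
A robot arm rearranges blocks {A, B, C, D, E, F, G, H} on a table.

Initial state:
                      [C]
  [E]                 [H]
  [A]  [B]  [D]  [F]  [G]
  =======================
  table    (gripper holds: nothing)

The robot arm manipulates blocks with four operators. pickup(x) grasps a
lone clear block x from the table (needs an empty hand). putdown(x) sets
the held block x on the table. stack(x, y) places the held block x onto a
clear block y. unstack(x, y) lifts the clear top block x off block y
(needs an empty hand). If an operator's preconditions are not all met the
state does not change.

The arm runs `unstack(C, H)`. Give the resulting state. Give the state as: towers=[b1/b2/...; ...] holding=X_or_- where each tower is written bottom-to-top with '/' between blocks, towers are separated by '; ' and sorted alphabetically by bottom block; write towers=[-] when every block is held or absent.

before: towers=[A/E; B; D; F; G/H/C] holding=-
pre[unstack(C, H)]: on(C,H) ok, clear(C) ok, handempty ok
all met → apply unstack(C, H)
after:  towers=[A/E; B; D; F; G/H] holding=C

towers=[A/E; B; D; F; G/H] holding=C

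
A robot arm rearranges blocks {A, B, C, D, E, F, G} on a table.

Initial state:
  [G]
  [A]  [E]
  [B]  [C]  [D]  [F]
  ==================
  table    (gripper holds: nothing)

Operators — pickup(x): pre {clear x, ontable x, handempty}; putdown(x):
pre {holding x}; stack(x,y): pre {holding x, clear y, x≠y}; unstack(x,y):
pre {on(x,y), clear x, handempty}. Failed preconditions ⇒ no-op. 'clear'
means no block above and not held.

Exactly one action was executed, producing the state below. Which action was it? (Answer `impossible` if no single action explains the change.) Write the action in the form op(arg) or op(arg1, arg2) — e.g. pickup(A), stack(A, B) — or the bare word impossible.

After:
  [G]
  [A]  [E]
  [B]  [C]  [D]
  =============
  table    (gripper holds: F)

pickup(F)

target: towers=[B/A/G; C/E; D] holding=F
         pickup(F) → towers=[B/A/G; C/E; D] holding=F  ← match
     unstack(G, A) → towers=[B/A; C/E; D; F] holding=G
         pickup(D) → towers=[B/A/G; C/E; F] holding=D
     unstack(E, C) → towers=[B/A/G; C; D; F] holding=E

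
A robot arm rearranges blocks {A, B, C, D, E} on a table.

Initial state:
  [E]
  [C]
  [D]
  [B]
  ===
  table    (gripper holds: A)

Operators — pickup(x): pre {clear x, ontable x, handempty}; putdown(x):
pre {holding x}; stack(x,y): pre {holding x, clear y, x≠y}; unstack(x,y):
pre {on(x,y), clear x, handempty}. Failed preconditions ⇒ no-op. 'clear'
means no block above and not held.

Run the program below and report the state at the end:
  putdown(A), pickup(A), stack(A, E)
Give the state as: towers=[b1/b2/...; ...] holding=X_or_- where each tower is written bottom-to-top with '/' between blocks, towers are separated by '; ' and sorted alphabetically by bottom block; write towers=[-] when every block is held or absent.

step 1 (putdown(A)): towers=[A; B/D/C/E] holding=-
step 2 (pickup(A)): towers=[B/D/C/E] holding=A
step 3 (stack(A, E)): towers=[B/D/C/E/A] holding=-

towers=[B/D/C/E/A] holding=-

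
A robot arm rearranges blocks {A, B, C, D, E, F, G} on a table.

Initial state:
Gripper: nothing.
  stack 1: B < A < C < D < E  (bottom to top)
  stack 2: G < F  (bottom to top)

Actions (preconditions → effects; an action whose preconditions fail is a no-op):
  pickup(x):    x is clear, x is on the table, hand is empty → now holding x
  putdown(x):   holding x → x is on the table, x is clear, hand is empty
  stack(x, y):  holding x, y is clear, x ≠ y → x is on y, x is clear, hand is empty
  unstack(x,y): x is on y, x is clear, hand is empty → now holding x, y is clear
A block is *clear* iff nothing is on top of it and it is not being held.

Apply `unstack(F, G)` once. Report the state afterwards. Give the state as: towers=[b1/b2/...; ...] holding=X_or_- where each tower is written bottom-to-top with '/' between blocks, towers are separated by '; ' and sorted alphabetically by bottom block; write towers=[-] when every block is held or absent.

before: towers=[B/A/C/D/E; G/F] holding=-
pre[unstack(F, G)]: on(F,G) ✓, clear(F) ✓, handempty ✓
all met → apply unstack(F, G)
after:  towers=[B/A/C/D/E; G] holding=F

towers=[B/A/C/D/E; G] holding=F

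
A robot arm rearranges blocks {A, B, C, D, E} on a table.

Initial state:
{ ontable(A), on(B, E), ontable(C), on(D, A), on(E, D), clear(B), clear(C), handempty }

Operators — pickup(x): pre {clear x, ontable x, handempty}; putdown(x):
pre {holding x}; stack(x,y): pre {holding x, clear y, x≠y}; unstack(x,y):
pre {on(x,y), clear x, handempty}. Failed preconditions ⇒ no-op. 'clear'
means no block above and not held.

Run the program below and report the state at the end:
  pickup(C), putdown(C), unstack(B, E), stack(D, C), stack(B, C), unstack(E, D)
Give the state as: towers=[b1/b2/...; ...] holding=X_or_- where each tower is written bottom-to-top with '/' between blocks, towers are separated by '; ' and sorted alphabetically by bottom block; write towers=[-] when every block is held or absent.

step 1 (pickup(C)): towers=[A/D/E/B] holding=C
step 2 (putdown(C)): towers=[A/D/E/B; C] holding=-
step 3 (unstack(B, E)): towers=[A/D/E; C] holding=B
step 4 (stack(D, C)) [no-op]: towers=[A/D/E; C] holding=B
step 5 (stack(B, C)): towers=[A/D/E; C/B] holding=-
step 6 (unstack(E, D)): towers=[A/D; C/B] holding=E

towers=[A/D; C/B] holding=E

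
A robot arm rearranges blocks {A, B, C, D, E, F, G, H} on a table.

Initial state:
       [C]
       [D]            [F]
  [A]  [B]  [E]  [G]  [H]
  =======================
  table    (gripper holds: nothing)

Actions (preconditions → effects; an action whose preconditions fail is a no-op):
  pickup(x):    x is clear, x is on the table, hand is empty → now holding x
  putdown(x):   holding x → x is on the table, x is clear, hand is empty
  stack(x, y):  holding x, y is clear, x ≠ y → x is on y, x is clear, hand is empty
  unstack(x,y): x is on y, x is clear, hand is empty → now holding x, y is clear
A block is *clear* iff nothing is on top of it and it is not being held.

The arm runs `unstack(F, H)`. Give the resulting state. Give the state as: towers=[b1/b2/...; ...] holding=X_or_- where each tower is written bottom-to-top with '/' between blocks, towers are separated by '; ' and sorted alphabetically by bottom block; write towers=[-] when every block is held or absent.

before: towers=[A; B/D/C; E; G; H/F] holding=-
pre[unstack(F, H)]: on(F,H) yes, clear(F) yes, handempty yes
all met → apply unstack(F, H)
after:  towers=[A; B/D/C; E; G; H] holding=F

towers=[A; B/D/C; E; G; H] holding=F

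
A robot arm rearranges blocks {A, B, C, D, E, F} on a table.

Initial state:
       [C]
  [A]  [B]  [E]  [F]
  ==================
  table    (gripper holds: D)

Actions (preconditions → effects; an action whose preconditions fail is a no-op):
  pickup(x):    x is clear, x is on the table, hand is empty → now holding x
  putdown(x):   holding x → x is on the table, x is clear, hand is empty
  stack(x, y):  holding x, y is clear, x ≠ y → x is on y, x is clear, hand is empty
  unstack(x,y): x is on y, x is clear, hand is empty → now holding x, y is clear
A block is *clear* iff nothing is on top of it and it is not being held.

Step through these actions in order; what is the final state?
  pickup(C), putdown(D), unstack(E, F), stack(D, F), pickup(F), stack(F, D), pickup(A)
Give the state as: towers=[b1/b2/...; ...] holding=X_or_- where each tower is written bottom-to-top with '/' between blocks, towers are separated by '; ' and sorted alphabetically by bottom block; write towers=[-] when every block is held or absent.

towers=[B/C; D/F; E] holding=A

step 1 (pickup(C)) [no-op]: towers=[A; B/C; E; F] holding=D
step 2 (putdown(D)): towers=[A; B/C; D; E; F] holding=-
step 3 (unstack(E, F)) [no-op]: towers=[A; B/C; D; E; F] holding=-
step 4 (stack(D, F)) [no-op]: towers=[A; B/C; D; E; F] holding=-
step 5 (pickup(F)): towers=[A; B/C; D; E] holding=F
step 6 (stack(F, D)): towers=[A; B/C; D/F; E] holding=-
step 7 (pickup(A)): towers=[B/C; D/F; E] holding=A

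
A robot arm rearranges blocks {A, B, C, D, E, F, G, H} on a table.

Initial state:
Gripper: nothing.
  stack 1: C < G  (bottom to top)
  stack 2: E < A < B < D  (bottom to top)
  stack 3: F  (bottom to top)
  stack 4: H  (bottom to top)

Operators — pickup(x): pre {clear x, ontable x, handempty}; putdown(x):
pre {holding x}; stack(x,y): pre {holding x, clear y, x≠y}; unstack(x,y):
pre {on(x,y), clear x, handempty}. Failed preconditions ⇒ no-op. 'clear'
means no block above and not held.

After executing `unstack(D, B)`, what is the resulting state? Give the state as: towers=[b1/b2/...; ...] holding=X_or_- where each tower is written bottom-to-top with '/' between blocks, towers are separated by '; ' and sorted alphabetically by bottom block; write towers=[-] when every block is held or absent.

before: towers=[C/G; E/A/B/D; F; H] holding=-
pre[unstack(D, B)]: on(D,B) ok, clear(D) ok, handempty ok
all met → apply unstack(D, B)
after:  towers=[C/G; E/A/B; F; H] holding=D

towers=[C/G; E/A/B; F; H] holding=D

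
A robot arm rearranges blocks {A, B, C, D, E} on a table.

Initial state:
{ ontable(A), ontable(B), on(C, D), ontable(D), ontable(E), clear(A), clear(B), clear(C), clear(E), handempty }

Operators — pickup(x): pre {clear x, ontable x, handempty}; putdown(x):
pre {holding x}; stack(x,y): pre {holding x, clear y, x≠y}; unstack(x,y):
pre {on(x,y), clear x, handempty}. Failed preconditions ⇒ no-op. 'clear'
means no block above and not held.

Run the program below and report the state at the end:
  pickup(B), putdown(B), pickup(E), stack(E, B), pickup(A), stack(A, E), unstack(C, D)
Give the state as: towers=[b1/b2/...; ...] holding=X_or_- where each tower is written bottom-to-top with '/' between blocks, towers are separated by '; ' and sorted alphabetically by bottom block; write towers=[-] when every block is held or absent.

towers=[B/E/A; D] holding=C

step 1 (pickup(B)): towers=[A; D/C; E] holding=B
step 2 (putdown(B)): towers=[A; B; D/C; E] holding=-
step 3 (pickup(E)): towers=[A; B; D/C] holding=E
step 4 (stack(E, B)): towers=[A; B/E; D/C] holding=-
step 5 (pickup(A)): towers=[B/E; D/C] holding=A
step 6 (stack(A, E)): towers=[B/E/A; D/C] holding=-
step 7 (unstack(C, D)): towers=[B/E/A; D] holding=C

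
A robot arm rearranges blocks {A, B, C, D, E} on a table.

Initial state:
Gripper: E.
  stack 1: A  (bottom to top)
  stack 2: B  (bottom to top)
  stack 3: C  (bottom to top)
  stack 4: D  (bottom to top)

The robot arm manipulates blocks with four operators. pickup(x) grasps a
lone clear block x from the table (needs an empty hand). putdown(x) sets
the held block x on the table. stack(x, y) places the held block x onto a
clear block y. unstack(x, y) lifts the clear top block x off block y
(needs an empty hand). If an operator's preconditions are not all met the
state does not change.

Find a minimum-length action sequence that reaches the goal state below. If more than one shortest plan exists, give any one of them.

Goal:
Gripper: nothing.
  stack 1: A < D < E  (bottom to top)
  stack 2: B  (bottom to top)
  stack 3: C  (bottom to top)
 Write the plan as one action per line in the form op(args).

step 1 (putdown(E)): towers=[A; B; C; D; E] holding=-
step 2 (pickup(D)): towers=[A; B; C; E] holding=D
step 3 (stack(D, A)): towers=[A/D; B; C; E] holding=-
step 4 (pickup(E)): towers=[A/D; B; C] holding=E
step 5 (stack(E, D)): towers=[A/D/E; B; C] holding=-
goal check: towers=[A/D/E; B; C] holding=- — reached (length 5, optimal by BFS)

putdown(E)
pickup(D)
stack(D, A)
pickup(E)
stack(E, D)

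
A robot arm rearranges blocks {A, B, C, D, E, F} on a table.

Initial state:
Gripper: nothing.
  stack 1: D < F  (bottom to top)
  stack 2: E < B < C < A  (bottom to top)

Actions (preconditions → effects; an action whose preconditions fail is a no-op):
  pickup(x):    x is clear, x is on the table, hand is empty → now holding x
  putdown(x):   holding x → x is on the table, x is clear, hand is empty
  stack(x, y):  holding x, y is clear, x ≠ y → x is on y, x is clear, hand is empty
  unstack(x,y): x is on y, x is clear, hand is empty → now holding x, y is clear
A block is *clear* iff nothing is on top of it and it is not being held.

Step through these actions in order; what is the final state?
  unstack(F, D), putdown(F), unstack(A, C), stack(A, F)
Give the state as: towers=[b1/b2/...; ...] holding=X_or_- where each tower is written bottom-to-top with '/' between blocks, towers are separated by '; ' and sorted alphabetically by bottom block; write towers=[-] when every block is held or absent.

towers=[D; E/B/C; F/A] holding=-

step 1 (unstack(F, D)): towers=[D; E/B/C/A] holding=F
step 2 (putdown(F)): towers=[D; E/B/C/A; F] holding=-
step 3 (unstack(A, C)): towers=[D; E/B/C; F] holding=A
step 4 (stack(A, F)): towers=[D; E/B/C; F/A] holding=-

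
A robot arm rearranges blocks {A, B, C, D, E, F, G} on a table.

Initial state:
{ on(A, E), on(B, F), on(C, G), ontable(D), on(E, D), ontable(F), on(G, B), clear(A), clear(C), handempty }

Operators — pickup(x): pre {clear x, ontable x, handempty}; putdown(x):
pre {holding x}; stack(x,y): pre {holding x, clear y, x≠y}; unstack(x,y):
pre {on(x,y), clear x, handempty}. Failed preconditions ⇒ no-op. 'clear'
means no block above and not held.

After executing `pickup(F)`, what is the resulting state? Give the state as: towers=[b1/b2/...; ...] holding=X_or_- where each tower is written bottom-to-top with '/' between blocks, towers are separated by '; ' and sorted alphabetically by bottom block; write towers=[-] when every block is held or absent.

towers=[D/E/A; F/B/G/C] holding=-

before: towers=[D/E/A; F/B/G/C] holding=-
pre[pickup(F)]: clear(F) fail, ontable(F) ok, handempty ok
clear(F) unmet → pickup(F) is a no-op
after:  towers=[D/E/A; F/B/G/C] holding=-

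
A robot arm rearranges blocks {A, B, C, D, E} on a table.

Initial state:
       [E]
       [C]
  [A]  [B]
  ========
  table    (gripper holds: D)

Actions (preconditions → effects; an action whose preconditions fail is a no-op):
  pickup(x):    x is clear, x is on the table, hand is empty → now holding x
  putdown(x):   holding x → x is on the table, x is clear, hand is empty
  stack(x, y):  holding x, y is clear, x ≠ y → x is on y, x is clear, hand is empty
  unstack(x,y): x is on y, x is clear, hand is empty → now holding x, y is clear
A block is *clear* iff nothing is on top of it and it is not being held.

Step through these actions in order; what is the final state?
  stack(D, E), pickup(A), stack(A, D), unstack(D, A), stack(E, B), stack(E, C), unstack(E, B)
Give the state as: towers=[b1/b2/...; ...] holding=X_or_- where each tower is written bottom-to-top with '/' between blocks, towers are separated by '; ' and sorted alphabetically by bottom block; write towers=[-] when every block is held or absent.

step 1 (stack(D, E)): towers=[A; B/C/E/D] holding=-
step 2 (pickup(A)): towers=[B/C/E/D] holding=A
step 3 (stack(A, D)): towers=[B/C/E/D/A] holding=-
step 4 (unstack(D, A)) [no-op]: towers=[B/C/E/D/A] holding=-
step 5 (stack(E, B)) [no-op]: towers=[B/C/E/D/A] holding=-
step 6 (stack(E, C)) [no-op]: towers=[B/C/E/D/A] holding=-
step 7 (unstack(E, B)) [no-op]: towers=[B/C/E/D/A] holding=-

towers=[B/C/E/D/A] holding=-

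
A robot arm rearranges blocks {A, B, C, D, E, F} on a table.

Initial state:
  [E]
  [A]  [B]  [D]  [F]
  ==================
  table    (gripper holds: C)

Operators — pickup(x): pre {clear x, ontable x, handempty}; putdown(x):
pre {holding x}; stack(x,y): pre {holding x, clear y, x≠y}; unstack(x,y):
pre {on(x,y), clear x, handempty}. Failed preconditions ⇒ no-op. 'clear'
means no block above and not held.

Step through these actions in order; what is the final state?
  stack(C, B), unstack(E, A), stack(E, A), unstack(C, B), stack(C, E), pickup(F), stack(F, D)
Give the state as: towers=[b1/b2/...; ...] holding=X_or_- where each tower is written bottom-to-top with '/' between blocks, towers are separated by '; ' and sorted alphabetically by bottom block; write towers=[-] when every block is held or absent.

towers=[A/E/C; B; D/F] holding=-

step 1 (stack(C, B)): towers=[A/E; B/C; D; F] holding=-
step 2 (unstack(E, A)): towers=[A; B/C; D; F] holding=E
step 3 (stack(E, A)): towers=[A/E; B/C; D; F] holding=-
step 4 (unstack(C, B)): towers=[A/E; B; D; F] holding=C
step 5 (stack(C, E)): towers=[A/E/C; B; D; F] holding=-
step 6 (pickup(F)): towers=[A/E/C; B; D] holding=F
step 7 (stack(F, D)): towers=[A/E/C; B; D/F] holding=-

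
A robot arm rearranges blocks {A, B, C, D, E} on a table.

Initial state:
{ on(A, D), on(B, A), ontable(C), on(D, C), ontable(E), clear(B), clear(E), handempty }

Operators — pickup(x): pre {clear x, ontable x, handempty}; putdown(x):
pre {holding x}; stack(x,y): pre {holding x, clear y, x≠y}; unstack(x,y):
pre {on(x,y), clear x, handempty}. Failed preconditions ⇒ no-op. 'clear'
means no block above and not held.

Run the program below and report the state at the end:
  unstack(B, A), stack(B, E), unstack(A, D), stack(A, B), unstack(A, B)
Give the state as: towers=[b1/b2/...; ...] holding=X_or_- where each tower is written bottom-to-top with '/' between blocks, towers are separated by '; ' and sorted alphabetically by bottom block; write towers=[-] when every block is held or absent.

towers=[C/D; E/B] holding=A

step 1 (unstack(B, A)): towers=[C/D/A; E] holding=B
step 2 (stack(B, E)): towers=[C/D/A; E/B] holding=-
step 3 (unstack(A, D)): towers=[C/D; E/B] holding=A
step 4 (stack(A, B)): towers=[C/D; E/B/A] holding=-
step 5 (unstack(A, B)): towers=[C/D; E/B] holding=A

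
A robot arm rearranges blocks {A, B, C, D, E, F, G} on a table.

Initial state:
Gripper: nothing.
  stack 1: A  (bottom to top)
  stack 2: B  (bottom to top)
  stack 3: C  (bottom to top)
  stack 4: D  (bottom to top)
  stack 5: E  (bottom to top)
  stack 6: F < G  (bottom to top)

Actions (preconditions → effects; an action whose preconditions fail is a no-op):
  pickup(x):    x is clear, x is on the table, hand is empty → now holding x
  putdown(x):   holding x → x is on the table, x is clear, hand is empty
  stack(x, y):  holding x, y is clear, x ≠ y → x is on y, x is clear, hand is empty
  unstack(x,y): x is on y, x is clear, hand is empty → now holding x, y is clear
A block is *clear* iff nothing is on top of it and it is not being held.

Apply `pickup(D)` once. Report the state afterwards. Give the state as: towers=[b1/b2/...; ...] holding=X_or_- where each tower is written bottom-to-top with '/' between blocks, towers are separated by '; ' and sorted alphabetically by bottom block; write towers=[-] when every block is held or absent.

before: towers=[A; B; C; D; E; F/G] holding=-
pre[pickup(D)]: clear(D) ✓, ontable(D) ✓, handempty ✓
all met → apply pickup(D)
after:  towers=[A; B; C; E; F/G] holding=D

towers=[A; B; C; E; F/G] holding=D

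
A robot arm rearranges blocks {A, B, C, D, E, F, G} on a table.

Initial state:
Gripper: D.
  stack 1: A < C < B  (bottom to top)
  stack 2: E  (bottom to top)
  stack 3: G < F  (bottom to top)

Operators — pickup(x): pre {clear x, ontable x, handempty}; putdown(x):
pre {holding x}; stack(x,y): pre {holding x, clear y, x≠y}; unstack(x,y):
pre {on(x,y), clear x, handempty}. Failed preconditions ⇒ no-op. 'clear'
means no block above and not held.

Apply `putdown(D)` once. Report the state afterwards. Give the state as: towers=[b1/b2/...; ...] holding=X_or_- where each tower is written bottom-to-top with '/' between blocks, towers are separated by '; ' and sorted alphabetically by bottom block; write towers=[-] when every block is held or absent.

before: towers=[A/C/B; E; G/F] holding=D
pre[putdown(D)]: holding(D) yes
all met → apply putdown(D)
after:  towers=[A/C/B; D; E; G/F] holding=-

towers=[A/C/B; D; E; G/F] holding=-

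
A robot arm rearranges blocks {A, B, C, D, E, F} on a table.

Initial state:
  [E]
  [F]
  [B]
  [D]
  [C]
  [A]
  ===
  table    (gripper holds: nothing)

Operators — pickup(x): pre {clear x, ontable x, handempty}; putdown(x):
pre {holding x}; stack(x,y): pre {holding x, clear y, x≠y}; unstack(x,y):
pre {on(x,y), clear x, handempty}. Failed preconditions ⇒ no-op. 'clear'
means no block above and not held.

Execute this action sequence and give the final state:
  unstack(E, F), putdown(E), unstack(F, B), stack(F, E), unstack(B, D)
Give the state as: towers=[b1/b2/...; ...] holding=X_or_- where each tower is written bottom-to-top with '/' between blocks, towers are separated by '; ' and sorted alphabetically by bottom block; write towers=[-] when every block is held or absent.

step 1 (unstack(E, F)): towers=[A/C/D/B/F] holding=E
step 2 (putdown(E)): towers=[A/C/D/B/F; E] holding=-
step 3 (unstack(F, B)): towers=[A/C/D/B; E] holding=F
step 4 (stack(F, E)): towers=[A/C/D/B; E/F] holding=-
step 5 (unstack(B, D)): towers=[A/C/D; E/F] holding=B

towers=[A/C/D; E/F] holding=B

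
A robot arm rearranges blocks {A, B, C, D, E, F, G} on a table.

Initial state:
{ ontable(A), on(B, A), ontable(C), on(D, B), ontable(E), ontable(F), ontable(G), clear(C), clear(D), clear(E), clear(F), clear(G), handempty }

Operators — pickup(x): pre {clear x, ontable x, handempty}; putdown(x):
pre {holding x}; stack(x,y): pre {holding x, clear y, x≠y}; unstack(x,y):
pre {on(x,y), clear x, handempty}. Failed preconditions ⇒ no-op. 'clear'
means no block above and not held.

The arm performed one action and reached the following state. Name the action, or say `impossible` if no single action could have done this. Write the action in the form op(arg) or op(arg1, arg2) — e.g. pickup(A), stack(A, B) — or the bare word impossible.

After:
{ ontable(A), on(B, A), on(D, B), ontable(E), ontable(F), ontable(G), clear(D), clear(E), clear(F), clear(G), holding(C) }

pickup(C)

target: towers=[A/B/D; E; F; G] holding=C
         pickup(F) → towers=[A/B/D; C; E; G] holding=F
         pickup(G) → towers=[A/B/D; C; E; F] holding=G
     unstack(D, B) → towers=[A/B; C; E; F; G] holding=D
         pickup(E) → towers=[A/B/D; C; F; G] holding=E
         pickup(C) → towers=[A/B/D; E; F; G] holding=C  ← match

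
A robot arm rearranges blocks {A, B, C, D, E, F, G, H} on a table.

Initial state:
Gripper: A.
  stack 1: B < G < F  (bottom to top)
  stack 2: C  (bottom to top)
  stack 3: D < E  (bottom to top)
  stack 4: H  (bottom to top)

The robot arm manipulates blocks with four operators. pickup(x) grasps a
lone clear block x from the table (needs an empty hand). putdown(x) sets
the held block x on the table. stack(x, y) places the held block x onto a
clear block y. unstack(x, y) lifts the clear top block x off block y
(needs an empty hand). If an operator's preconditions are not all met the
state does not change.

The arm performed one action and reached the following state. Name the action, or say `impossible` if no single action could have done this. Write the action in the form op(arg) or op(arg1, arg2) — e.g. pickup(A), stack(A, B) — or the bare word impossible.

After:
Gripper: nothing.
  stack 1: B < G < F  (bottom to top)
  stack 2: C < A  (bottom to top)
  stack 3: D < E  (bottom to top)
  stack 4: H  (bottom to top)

stack(A, C)

target: towers=[B/G/F; C/A; D/E; H] holding=-
        putdown(A) → towers=[A; B/G/F; C; D/E; H] holding=-
       stack(A, E) → towers=[B/G/F; C; D/E/A; H] holding=-
       stack(A, H) → towers=[B/G/F; C; D/E; H/A] holding=-
       stack(A, F) → towers=[B/G/F/A; C; D/E; H] holding=-
       stack(A, C) → towers=[B/G/F; C/A; D/E; H] holding=-  ← match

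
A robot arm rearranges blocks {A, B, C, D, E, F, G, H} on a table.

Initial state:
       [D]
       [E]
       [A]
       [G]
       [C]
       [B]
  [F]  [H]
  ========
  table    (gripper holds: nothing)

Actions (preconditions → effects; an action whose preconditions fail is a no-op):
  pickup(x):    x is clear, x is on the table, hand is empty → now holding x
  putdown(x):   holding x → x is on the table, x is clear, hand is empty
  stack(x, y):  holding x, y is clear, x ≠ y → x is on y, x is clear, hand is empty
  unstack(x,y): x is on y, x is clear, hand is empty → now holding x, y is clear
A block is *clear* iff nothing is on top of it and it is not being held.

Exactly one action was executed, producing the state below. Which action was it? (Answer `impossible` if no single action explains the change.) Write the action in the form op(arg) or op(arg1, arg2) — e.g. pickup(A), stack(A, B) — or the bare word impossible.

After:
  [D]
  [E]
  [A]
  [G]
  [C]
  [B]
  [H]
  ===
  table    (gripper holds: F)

pickup(F)

target: towers=[H/B/C/G/A/E/D] holding=F
         pickup(F) → towers=[H/B/C/G/A/E/D] holding=F  ← match
     unstack(D, E) → towers=[F; H/B/C/G/A/E] holding=D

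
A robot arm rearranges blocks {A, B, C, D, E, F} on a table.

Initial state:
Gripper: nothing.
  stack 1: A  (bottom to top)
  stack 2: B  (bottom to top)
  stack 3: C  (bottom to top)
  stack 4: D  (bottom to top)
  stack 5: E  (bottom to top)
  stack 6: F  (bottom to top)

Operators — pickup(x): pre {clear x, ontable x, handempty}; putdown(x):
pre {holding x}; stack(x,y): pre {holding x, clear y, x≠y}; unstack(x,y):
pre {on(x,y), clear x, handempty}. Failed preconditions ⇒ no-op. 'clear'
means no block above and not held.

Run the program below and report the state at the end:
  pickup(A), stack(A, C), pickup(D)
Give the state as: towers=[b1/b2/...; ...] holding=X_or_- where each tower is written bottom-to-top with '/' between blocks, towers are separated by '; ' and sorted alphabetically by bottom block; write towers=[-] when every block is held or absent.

step 1 (pickup(A)): towers=[B; C; D; E; F] holding=A
step 2 (stack(A, C)): towers=[B; C/A; D; E; F] holding=-
step 3 (pickup(D)): towers=[B; C/A; E; F] holding=D

towers=[B; C/A; E; F] holding=D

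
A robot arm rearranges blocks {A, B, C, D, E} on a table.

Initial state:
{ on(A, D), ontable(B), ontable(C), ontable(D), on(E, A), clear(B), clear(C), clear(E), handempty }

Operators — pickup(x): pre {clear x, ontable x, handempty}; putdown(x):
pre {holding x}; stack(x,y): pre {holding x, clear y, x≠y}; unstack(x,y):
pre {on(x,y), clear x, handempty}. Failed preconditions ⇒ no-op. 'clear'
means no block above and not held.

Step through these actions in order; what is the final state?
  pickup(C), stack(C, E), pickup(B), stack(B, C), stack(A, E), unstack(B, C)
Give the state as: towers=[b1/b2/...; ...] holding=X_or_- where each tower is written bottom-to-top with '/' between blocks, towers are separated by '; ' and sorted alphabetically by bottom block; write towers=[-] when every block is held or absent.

step 1 (pickup(C)): towers=[B; D/A/E] holding=C
step 2 (stack(C, E)): towers=[B; D/A/E/C] holding=-
step 3 (pickup(B)): towers=[D/A/E/C] holding=B
step 4 (stack(B, C)): towers=[D/A/E/C/B] holding=-
step 5 (stack(A, E)) [no-op]: towers=[D/A/E/C/B] holding=-
step 6 (unstack(B, C)): towers=[D/A/E/C] holding=B

towers=[D/A/E/C] holding=B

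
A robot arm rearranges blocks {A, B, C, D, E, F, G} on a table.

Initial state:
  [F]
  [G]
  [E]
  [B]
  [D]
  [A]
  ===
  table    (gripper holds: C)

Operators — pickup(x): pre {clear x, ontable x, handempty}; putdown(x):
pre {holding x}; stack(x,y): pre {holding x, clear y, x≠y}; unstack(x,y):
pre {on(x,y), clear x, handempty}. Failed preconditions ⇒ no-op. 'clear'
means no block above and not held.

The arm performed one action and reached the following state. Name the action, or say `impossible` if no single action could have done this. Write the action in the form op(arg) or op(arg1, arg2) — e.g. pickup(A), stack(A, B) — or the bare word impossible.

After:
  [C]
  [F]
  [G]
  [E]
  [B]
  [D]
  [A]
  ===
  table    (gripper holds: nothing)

stack(C, F)

target: towers=[A/D/B/E/G/F/C] holding=-
        putdown(C) → towers=[A/D/B/E/G/F; C] holding=-
       stack(C, F) → towers=[A/D/B/E/G/F/C] holding=-  ← match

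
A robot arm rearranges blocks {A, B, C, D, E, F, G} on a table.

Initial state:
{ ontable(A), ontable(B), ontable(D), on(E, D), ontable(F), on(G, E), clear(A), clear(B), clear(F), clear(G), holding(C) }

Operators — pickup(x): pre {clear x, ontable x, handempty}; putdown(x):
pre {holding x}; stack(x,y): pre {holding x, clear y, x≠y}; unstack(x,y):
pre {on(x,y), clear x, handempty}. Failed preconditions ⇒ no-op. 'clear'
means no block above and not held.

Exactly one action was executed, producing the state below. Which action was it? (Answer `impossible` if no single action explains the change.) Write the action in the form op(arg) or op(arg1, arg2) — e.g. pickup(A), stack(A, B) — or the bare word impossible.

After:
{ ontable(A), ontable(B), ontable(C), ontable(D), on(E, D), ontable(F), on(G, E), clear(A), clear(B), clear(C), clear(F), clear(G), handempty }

target: towers=[A; B; C; D/E/G; F] holding=-
        putdown(C) → towers=[A; B; C; D/E/G; F] holding=-  ← match
       stack(C, B) → towers=[A; B/C; D/E/G; F] holding=-
       stack(C, F) → towers=[A; B; D/E/G; F/C] holding=-
       stack(C, G) → towers=[A; B; D/E/G/C; F] holding=-
       stack(C, A) → towers=[A/C; B; D/E/G; F] holding=-

putdown(C)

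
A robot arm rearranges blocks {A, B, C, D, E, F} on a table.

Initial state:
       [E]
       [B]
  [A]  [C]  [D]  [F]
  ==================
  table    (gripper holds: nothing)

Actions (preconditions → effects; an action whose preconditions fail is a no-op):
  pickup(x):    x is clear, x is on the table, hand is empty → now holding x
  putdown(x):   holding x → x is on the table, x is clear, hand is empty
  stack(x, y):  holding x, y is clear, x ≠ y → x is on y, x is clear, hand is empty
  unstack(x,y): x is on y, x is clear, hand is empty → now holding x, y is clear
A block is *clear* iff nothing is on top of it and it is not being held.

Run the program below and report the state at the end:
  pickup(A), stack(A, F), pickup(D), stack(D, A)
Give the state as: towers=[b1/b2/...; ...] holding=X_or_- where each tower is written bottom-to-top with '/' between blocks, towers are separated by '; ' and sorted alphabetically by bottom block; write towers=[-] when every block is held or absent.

towers=[C/B/E; F/A/D] holding=-

step 1 (pickup(A)): towers=[C/B/E; D; F] holding=A
step 2 (stack(A, F)): towers=[C/B/E; D; F/A] holding=-
step 3 (pickup(D)): towers=[C/B/E; F/A] holding=D
step 4 (stack(D, A)): towers=[C/B/E; F/A/D] holding=-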